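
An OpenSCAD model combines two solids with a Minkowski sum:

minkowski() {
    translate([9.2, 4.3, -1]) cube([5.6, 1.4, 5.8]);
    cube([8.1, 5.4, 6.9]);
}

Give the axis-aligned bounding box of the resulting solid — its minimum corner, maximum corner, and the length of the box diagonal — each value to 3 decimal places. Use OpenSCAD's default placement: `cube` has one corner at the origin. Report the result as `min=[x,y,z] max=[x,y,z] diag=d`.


A = translate([9.2, 4.3, -1]) cube([5.6, 1.4, 5.8]) → bbox [9.2,4.3,-1] .. [14.8,5.7,4.8]
B = cube([8.1, 5.4, 6.9]) → bbox [0,0,0] .. [8.1,5.4,6.9]
lo = A.lo+B.lo = [9.2+0, 4.3+0, -1+0] = [9.200,4.300,-1.000]
hi = A.hi+B.hi = [14.8+8.1, 5.7+5.4, 4.8+6.9] = [22.900,11.100,11.700]
diag = √(13.7²+6.8²+12.7²) = √395.22 = 19.880

min=[9.200,4.300,-1.000] max=[22.900,11.100,11.700] diag=19.880


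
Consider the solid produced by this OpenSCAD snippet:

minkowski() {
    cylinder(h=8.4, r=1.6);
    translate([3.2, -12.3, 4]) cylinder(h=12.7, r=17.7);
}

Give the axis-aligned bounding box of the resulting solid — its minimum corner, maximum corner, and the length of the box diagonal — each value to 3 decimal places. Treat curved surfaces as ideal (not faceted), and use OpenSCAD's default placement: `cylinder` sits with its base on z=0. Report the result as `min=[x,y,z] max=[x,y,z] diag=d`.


A = translate([3.2, -12.3, 4]) cylinder(h=12.7, r=17.7) → bbox [-14.5,-30,4] .. [20.9,5.4,16.7]
B = cylinder(h=8.4, r=1.6) → bbox [-1.6,-1.6,0] .. [1.6,1.6,8.4]
lo = A.lo+B.lo = [-14.5-1.6, -30-1.6, 4+0] = [-16.100,-31.600,4.000]
hi = A.hi+B.hi = [20.9+1.6, 5.4+1.6, 16.7+8.4] = [22.500,7.000,25.100]
diag = √(38.6²+38.6²+21.1²) = √3425.13 = 58.525

min=[-16.100,-31.600,4.000] max=[22.500,7.000,25.100] diag=58.525


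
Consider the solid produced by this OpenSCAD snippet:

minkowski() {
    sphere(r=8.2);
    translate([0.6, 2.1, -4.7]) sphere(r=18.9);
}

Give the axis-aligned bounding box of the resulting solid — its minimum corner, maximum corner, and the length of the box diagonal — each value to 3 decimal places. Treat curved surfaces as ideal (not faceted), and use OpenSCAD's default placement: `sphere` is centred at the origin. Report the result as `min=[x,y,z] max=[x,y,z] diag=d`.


min=[-26.500,-25.000,-31.800] max=[27.700,29.200,22.400] diag=93.877

A = translate([0.6, 2.1, -4.7]) sphere(r=18.9) → bbox [-18.3,-16.8,-23.6] .. [19.5,21,14.2]
B = sphere(r=8.2) → bbox [-8.2,-8.2,-8.2] .. [8.2,8.2,8.2]
lo = A.lo+B.lo = [-18.3-8.2, -16.8-8.2, -23.6-8.2] = [-26.500,-25.000,-31.800]
hi = A.hi+B.hi = [19.5+8.2, 21+8.2, 14.2+8.2] = [27.700,29.200,22.400]
diag = √(54.2²+54.2²+54.2²) = √8812.92 = 93.877


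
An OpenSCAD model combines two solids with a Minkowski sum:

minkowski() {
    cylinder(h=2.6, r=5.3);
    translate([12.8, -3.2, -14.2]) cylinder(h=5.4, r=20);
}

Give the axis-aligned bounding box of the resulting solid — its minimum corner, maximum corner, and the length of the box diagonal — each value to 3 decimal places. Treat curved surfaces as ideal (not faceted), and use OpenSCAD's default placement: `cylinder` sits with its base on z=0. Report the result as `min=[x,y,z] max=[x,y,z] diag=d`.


min=[-12.500,-28.500,-14.200] max=[38.100,22.100,-6.200] diag=72.005

A = translate([12.8, -3.2, -14.2]) cylinder(h=5.4, r=20) → bbox [-7.2,-23.2,-14.2] .. [32.8,16.8,-8.8]
B = cylinder(h=2.6, r=5.3) → bbox [-5.3,-5.3,0] .. [5.3,5.3,2.6]
lo = A.lo+B.lo = [-7.2-5.3, -23.2-5.3, -14.2+0] = [-12.500,-28.500,-14.200]
hi = A.hi+B.hi = [32.8+5.3, 16.8+5.3, -8.8+2.6] = [38.100,22.100,-6.200]
diag = √(50.6²+50.6²+8²) = √5184.72 = 72.005


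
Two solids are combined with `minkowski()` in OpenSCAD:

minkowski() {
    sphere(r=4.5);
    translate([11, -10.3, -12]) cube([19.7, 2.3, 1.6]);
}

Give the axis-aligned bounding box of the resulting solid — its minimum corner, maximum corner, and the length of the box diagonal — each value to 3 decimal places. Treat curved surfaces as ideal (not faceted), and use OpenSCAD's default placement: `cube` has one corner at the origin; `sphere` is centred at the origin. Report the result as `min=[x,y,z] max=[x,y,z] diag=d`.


A = translate([11, -10.3, -12]) cube([19.7, 2.3, 1.6]) → bbox [11,-10.3,-12] .. [30.7,-8,-10.4]
B = sphere(r=4.5) → bbox [-4.5,-4.5,-4.5] .. [4.5,4.5,4.5]
lo = A.lo+B.lo = [11-4.5, -10.3-4.5, -12-4.5] = [6.500,-14.800,-16.500]
hi = A.hi+B.hi = [30.7+4.5, -8+4.5, -10.4+4.5] = [35.200,-3.500,-5.900]
diag = √(28.7²+11.3²+10.6²) = √1063.74 = 32.615

min=[6.500,-14.800,-16.500] max=[35.200,-3.500,-5.900] diag=32.615


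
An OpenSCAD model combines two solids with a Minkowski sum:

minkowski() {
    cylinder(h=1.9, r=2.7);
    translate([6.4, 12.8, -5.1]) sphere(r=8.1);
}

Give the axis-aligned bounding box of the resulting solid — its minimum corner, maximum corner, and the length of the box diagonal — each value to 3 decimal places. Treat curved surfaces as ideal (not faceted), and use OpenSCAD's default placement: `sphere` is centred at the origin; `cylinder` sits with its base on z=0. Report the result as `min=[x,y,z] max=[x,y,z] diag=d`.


min=[-4.400,2.000,-13.200] max=[17.200,23.600,4.900] diag=35.507

A = translate([6.4, 12.8, -5.1]) sphere(r=8.1) → bbox [-1.7,4.7,-13.2] .. [14.5,20.9,3]
B = cylinder(h=1.9, r=2.7) → bbox [-2.7,-2.7,0] .. [2.7,2.7,1.9]
lo = A.lo+B.lo = [-1.7-2.7, 4.7-2.7, -13.2+0] = [-4.400,2.000,-13.200]
hi = A.hi+B.hi = [14.5+2.7, 20.9+2.7, 3+1.9] = [17.200,23.600,4.900]
diag = √(21.6²+21.6²+18.1²) = √1260.73 = 35.507


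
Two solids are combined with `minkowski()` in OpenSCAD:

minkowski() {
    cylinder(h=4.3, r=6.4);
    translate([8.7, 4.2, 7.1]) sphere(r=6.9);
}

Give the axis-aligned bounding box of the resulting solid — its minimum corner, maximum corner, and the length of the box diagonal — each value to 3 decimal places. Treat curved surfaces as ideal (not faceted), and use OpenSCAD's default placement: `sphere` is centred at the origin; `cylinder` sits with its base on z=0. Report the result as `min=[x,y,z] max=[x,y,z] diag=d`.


A = translate([8.7, 4.2, 7.1]) sphere(r=6.9) → bbox [1.8,-2.7,0.2] .. [15.6,11.1,14]
B = cylinder(h=4.3, r=6.4) → bbox [-6.4,-6.4,0] .. [6.4,6.4,4.3]
lo = A.lo+B.lo = [1.8-6.4, -2.7-6.4, 0.2+0] = [-4.600,-9.100,0.200]
hi = A.hi+B.hi = [15.6+6.4, 11.1+6.4, 14+4.3] = [22.000,17.500,18.300]
diag = √(26.6²+26.6²+18.1²) = √1742.73 = 41.746

min=[-4.600,-9.100,0.200] max=[22.000,17.500,18.300] diag=41.746


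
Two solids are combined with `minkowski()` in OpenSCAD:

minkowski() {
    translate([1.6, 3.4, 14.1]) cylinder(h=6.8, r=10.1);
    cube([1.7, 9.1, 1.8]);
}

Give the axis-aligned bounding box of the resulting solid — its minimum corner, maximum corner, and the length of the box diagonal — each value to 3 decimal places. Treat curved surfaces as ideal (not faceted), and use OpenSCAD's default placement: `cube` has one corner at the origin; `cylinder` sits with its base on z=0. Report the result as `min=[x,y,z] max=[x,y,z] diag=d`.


min=[-8.500,-6.700,14.100] max=[13.400,22.600,22.700] diag=37.577

A = translate([1.6, 3.4, 14.1]) cylinder(h=6.8, r=10.1) → bbox [-8.5,-6.7,14.1] .. [11.7,13.5,20.9]
B = cube([1.7, 9.1, 1.8]) → bbox [0,0,0] .. [1.7,9.1,1.8]
lo = A.lo+B.lo = [-8.5+0, -6.7+0, 14.1+0] = [-8.500,-6.700,14.100]
hi = A.hi+B.hi = [11.7+1.7, 13.5+9.1, 20.9+1.8] = [13.400,22.600,22.700]
diag = √(21.9²+29.3²+8.6²) = √1412.06 = 37.577


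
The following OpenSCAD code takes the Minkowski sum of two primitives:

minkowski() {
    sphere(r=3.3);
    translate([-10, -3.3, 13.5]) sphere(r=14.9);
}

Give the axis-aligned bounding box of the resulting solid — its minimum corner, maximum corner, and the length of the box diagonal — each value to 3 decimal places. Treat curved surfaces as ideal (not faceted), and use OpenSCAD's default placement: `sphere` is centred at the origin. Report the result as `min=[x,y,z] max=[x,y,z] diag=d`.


min=[-28.200,-21.500,-4.700] max=[8.200,14.900,31.700] diag=63.047

A = translate([-10, -3.3, 13.5]) sphere(r=14.9) → bbox [-24.9,-18.2,-1.4] .. [4.9,11.6,28.4]
B = sphere(r=3.3) → bbox [-3.3,-3.3,-3.3] .. [3.3,3.3,3.3]
lo = A.lo+B.lo = [-24.9-3.3, -18.2-3.3, -1.4-3.3] = [-28.200,-21.500,-4.700]
hi = A.hi+B.hi = [4.9+3.3, 11.6+3.3, 28.4+3.3] = [8.200,14.900,31.700]
diag = √(36.4²+36.4²+36.4²) = √3974.88 = 63.047


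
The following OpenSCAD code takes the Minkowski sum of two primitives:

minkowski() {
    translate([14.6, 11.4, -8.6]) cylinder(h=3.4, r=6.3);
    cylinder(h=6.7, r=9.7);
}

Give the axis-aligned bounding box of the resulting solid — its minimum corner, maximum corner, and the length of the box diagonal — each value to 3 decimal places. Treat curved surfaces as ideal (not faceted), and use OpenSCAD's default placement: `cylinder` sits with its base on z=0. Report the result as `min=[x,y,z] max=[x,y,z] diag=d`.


A = translate([14.6, 11.4, -8.6]) cylinder(h=3.4, r=6.3) → bbox [8.3,5.1,-8.6] .. [20.9,17.7,-5.2]
B = cylinder(h=6.7, r=9.7) → bbox [-9.7,-9.7,0] .. [9.7,9.7,6.7]
lo = A.lo+B.lo = [8.3-9.7, 5.1-9.7, -8.6+0] = [-1.400,-4.600,-8.600]
hi = A.hi+B.hi = [20.9+9.7, 17.7+9.7, -5.2+6.7] = [30.600,27.400,1.500]
diag = √(32²+32²+10.1²) = √2150.01 = 46.368

min=[-1.400,-4.600,-8.600] max=[30.600,27.400,1.500] diag=46.368


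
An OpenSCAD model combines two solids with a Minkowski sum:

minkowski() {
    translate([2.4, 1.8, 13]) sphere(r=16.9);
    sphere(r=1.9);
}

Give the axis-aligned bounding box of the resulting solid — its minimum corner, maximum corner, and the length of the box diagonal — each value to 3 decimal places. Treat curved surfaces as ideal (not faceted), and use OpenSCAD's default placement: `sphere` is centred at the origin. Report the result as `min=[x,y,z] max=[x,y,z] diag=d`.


A = translate([2.4, 1.8, 13]) sphere(r=16.9) → bbox [-14.5,-15.1,-3.9] .. [19.3,18.7,29.9]
B = sphere(r=1.9) → bbox [-1.9,-1.9,-1.9] .. [1.9,1.9,1.9]
lo = A.lo+B.lo = [-14.5-1.9, -15.1-1.9, -3.9-1.9] = [-16.400,-17.000,-5.800]
hi = A.hi+B.hi = [19.3+1.9, 18.7+1.9, 29.9+1.9] = [21.200,20.600,31.800]
diag = √(37.6²+37.6²+37.6²) = √4241.28 = 65.125

min=[-16.400,-17.000,-5.800] max=[21.200,20.600,31.800] diag=65.125


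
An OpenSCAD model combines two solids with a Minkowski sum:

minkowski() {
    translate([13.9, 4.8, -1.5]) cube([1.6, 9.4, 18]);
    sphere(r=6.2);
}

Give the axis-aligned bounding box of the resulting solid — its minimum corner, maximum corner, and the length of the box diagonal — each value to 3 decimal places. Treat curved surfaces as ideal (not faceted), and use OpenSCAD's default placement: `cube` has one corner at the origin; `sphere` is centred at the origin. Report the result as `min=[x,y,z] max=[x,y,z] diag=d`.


A = translate([13.9, 4.8, -1.5]) cube([1.6, 9.4, 18]) → bbox [13.9,4.8,-1.5] .. [15.5,14.2,16.5]
B = sphere(r=6.2) → bbox [-6.2,-6.2,-6.2] .. [6.2,6.2,6.2]
lo = A.lo+B.lo = [13.9-6.2, 4.8-6.2, -1.5-6.2] = [7.700,-1.400,-7.700]
hi = A.hi+B.hi = [15.5+6.2, 14.2+6.2, 16.5+6.2] = [21.700,20.400,22.700]
diag = √(14²+21.8²+30.4²) = √1595.4 = 39.942

min=[7.700,-1.400,-7.700] max=[21.700,20.400,22.700] diag=39.942


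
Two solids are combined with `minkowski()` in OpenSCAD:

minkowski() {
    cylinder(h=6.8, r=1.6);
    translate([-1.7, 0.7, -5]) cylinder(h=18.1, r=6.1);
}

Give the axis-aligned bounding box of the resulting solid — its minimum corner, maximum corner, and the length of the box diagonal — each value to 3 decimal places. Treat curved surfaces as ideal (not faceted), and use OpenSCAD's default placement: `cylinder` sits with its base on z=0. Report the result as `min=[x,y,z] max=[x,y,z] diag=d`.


min=[-9.400,-7.000,-5.000] max=[6.000,8.400,19.900] diag=33.081

A = translate([-1.7, 0.7, -5]) cylinder(h=18.1, r=6.1) → bbox [-7.8,-5.4,-5] .. [4.4,6.8,13.1]
B = cylinder(h=6.8, r=1.6) → bbox [-1.6,-1.6,0] .. [1.6,1.6,6.8]
lo = A.lo+B.lo = [-7.8-1.6, -5.4-1.6, -5+0] = [-9.400,-7.000,-5.000]
hi = A.hi+B.hi = [4.4+1.6, 6.8+1.6, 13.1+6.8] = [6.000,8.400,19.900]
diag = √(15.4²+15.4²+24.9²) = √1094.33 = 33.081


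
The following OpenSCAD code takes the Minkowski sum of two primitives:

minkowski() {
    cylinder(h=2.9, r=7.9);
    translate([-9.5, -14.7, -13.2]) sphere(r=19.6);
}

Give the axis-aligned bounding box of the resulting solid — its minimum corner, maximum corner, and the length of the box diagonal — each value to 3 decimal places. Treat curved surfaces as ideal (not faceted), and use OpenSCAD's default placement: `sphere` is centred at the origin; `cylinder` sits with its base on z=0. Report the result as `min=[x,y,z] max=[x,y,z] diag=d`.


A = translate([-9.5, -14.7, -13.2]) sphere(r=19.6) → bbox [-29.1,-34.3,-32.8] .. [10.1,4.9,6.4]
B = cylinder(h=2.9, r=7.9) → bbox [-7.9,-7.9,0] .. [7.9,7.9,2.9]
lo = A.lo+B.lo = [-29.1-7.9, -34.3-7.9, -32.8+0] = [-37.000,-42.200,-32.800]
hi = A.hi+B.hi = [10.1+7.9, 4.9+7.9, 6.4+2.9] = [18.000,12.800,9.300]
diag = √(55²+55²+42.1²) = √7822.41 = 88.444

min=[-37.000,-42.200,-32.800] max=[18.000,12.800,9.300] diag=88.444


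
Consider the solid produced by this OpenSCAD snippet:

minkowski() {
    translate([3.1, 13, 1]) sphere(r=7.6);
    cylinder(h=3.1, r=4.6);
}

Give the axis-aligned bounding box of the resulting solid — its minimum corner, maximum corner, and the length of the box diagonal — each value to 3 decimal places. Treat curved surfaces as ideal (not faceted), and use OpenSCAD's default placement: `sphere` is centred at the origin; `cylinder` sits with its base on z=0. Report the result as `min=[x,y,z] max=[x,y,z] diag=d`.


min=[-9.100,0.800,-6.600] max=[15.300,25.200,11.700] diag=39.059

A = translate([3.1, 13, 1]) sphere(r=7.6) → bbox [-4.5,5.4,-6.6] .. [10.7,20.6,8.6]
B = cylinder(h=3.1, r=4.6) → bbox [-4.6,-4.6,0] .. [4.6,4.6,3.1]
lo = A.lo+B.lo = [-4.5-4.6, 5.4-4.6, -6.6+0] = [-9.100,0.800,-6.600]
hi = A.hi+B.hi = [10.7+4.6, 20.6+4.6, 8.6+3.1] = [15.300,25.200,11.700]
diag = √(24.4²+24.4²+18.3²) = √1525.61 = 39.059


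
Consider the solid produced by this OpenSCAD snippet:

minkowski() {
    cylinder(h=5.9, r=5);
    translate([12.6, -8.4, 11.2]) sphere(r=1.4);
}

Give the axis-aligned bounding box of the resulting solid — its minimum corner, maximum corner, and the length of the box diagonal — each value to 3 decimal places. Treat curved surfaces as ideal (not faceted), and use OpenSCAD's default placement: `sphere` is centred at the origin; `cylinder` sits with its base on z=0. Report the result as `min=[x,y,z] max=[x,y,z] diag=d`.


min=[6.200,-14.800,9.800] max=[19.000,-2.000,18.500] diag=20.084

A = translate([12.6, -8.4, 11.2]) sphere(r=1.4) → bbox [11.2,-9.8,9.8] .. [14,-7,12.6]
B = cylinder(h=5.9, r=5) → bbox [-5,-5,0] .. [5,5,5.9]
lo = A.lo+B.lo = [11.2-5, -9.8-5, 9.8+0] = [6.200,-14.800,9.800]
hi = A.hi+B.hi = [14+5, -7+5, 12.6+5.9] = [19.000,-2.000,18.500]
diag = √(12.8²+12.8²+8.7²) = √403.37 = 20.084


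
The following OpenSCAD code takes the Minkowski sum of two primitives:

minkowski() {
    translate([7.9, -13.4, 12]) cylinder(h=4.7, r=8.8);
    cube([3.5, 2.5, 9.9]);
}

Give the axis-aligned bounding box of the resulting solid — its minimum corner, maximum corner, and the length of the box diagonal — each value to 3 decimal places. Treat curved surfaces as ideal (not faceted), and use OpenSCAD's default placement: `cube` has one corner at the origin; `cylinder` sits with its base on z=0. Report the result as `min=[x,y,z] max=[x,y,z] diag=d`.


A = translate([7.9, -13.4, 12]) cylinder(h=4.7, r=8.8) → bbox [-0.9,-22.2,12] .. [16.7,-4.6,16.7]
B = cube([3.5, 2.5, 9.9]) → bbox [0,0,0] .. [3.5,2.5,9.9]
lo = A.lo+B.lo = [-0.9+0, -22.2+0, 12+0] = [-0.900,-22.200,12.000]
hi = A.hi+B.hi = [16.7+3.5, -4.6+2.5, 16.7+9.9] = [20.200,-2.100,26.600]
diag = √(21.1²+20.1²+14.6²) = √1062.38 = 32.594

min=[-0.900,-22.200,12.000] max=[20.200,-2.100,26.600] diag=32.594


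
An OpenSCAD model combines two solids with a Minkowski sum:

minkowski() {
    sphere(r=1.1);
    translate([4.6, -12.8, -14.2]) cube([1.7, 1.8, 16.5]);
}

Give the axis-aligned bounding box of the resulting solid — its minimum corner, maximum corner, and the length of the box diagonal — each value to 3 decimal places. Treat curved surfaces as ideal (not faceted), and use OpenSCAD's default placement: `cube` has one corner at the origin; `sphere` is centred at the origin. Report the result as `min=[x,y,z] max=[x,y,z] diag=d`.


A = translate([4.6, -12.8, -14.2]) cube([1.7, 1.8, 16.5]) → bbox [4.6,-12.8,-14.2] .. [6.3,-11,2.3]
B = sphere(r=1.1) → bbox [-1.1,-1.1,-1.1] .. [1.1,1.1,1.1]
lo = A.lo+B.lo = [4.6-1.1, -12.8-1.1, -14.2-1.1] = [3.500,-13.900,-15.300]
hi = A.hi+B.hi = [6.3+1.1, -11+1.1, 2.3+1.1] = [7.400,-9.900,3.400]
diag = √(3.9²+4²+18.7²) = √380.9 = 19.517

min=[3.500,-13.900,-15.300] max=[7.400,-9.900,3.400] diag=19.517


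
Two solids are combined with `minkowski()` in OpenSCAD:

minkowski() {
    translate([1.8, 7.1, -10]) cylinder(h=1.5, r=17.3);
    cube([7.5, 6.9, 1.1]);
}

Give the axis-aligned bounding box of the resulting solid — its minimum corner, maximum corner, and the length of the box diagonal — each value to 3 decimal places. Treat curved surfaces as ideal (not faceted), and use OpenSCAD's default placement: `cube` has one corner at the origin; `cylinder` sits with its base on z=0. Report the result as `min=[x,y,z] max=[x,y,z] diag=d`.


A = translate([1.8, 7.1, -10]) cylinder(h=1.5, r=17.3) → bbox [-15.5,-10.2,-10] .. [19.1,24.4,-8.5]
B = cube([7.5, 6.9, 1.1]) → bbox [0,0,0] .. [7.5,6.9,1.1]
lo = A.lo+B.lo = [-15.5+0, -10.2+0, -10+0] = [-15.500,-10.200,-10.000]
hi = A.hi+B.hi = [19.1+7.5, 24.4+6.9, -8.5+1.1] = [26.600,31.300,-7.400]
diag = √(42.1²+41.5²+2.6²) = √3501.42 = 59.173

min=[-15.500,-10.200,-10.000] max=[26.600,31.300,-7.400] diag=59.173


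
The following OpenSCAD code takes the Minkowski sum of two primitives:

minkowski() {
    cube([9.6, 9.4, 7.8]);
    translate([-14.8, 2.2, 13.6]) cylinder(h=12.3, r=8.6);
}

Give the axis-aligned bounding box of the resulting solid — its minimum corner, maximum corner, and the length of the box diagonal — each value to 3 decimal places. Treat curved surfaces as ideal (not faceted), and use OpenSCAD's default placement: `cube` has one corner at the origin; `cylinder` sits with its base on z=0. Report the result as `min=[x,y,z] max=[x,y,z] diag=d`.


A = translate([-14.8, 2.2, 13.6]) cylinder(h=12.3, r=8.6) → bbox [-23.4,-6.4,13.6] .. [-6.2,10.8,25.9]
B = cube([9.6, 9.4, 7.8]) → bbox [0,0,0] .. [9.6,9.4,7.8]
lo = A.lo+B.lo = [-23.4+0, -6.4+0, 13.6+0] = [-23.400,-6.400,13.600]
hi = A.hi+B.hi = [-6.2+9.6, 10.8+9.4, 25.9+7.8] = [3.400,20.200,33.700]
diag = √(26.8²+26.6²+20.1²) = √1829.81 = 42.776

min=[-23.400,-6.400,13.600] max=[3.400,20.200,33.700] diag=42.776


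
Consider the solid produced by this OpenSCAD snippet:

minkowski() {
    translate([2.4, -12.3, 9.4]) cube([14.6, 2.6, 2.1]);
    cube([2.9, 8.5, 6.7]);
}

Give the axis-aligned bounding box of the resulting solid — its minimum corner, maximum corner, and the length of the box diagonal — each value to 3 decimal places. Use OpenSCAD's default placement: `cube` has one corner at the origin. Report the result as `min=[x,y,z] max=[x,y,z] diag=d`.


A = translate([2.4, -12.3, 9.4]) cube([14.6, 2.6, 2.1]) → bbox [2.4,-12.3,9.4] .. [17,-9.7,11.5]
B = cube([2.9, 8.5, 6.7]) → bbox [0,0,0] .. [2.9,8.5,6.7]
lo = A.lo+B.lo = [2.4+0, -12.3+0, 9.4+0] = [2.400,-12.300,9.400]
hi = A.hi+B.hi = [17+2.9, -9.7+8.5, 11.5+6.7] = [19.900,-1.200,18.200]
diag = √(17.5²+11.1²+8.8²) = √506.9 = 22.514

min=[2.400,-12.300,9.400] max=[19.900,-1.200,18.200] diag=22.514


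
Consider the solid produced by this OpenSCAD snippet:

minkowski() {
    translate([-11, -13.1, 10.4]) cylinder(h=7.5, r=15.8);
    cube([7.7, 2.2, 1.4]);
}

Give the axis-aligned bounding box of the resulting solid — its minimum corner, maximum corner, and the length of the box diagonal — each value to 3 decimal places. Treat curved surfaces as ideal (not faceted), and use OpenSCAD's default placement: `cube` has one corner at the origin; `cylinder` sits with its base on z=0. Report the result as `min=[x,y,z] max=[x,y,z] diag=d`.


A = translate([-11, -13.1, 10.4]) cylinder(h=7.5, r=15.8) → bbox [-26.8,-28.9,10.4] .. [4.8,2.7,17.9]
B = cube([7.7, 2.2, 1.4]) → bbox [0,0,0] .. [7.7,2.2,1.4]
lo = A.lo+B.lo = [-26.8+0, -28.9+0, 10.4+0] = [-26.800,-28.900,10.400]
hi = A.hi+B.hi = [4.8+7.7, 2.7+2.2, 17.9+1.4] = [12.500,4.900,19.300]
diag = √(39.3²+33.8²+8.9²) = √2766.14 = 52.594

min=[-26.800,-28.900,10.400] max=[12.500,4.900,19.300] diag=52.594


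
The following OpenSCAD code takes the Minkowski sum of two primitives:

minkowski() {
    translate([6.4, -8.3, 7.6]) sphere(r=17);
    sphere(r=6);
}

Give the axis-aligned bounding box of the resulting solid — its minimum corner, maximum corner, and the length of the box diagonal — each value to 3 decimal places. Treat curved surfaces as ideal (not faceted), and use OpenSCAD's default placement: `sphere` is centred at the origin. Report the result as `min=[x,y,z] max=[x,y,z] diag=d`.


min=[-16.600,-31.300,-15.400] max=[29.400,14.700,30.600] diag=79.674

A = translate([6.4, -8.3, 7.6]) sphere(r=17) → bbox [-10.6,-25.3,-9.4] .. [23.4,8.7,24.6]
B = sphere(r=6) → bbox [-6,-6,-6] .. [6,6,6]
lo = A.lo+B.lo = [-10.6-6, -25.3-6, -9.4-6] = [-16.600,-31.300,-15.400]
hi = A.hi+B.hi = [23.4+6, 8.7+6, 24.6+6] = [29.400,14.700,30.600]
diag = √(46²+46²+46²) = √6348 = 79.674


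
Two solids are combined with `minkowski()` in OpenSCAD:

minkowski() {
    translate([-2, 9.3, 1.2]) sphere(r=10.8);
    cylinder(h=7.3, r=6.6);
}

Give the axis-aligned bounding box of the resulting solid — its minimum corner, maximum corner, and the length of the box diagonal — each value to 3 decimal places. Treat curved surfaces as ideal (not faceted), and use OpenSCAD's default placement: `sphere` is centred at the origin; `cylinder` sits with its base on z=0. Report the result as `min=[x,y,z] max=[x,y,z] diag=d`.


A = translate([-2, 9.3, 1.2]) sphere(r=10.8) → bbox [-12.8,-1.5,-9.6] .. [8.8,20.1,12]
B = cylinder(h=7.3, r=6.6) → bbox [-6.6,-6.6,0] .. [6.6,6.6,7.3]
lo = A.lo+B.lo = [-12.8-6.6, -1.5-6.6, -9.6+0] = [-19.400,-8.100,-9.600]
hi = A.hi+B.hi = [8.8+6.6, 20.1+6.6, 12+7.3] = [15.400,26.700,19.300]
diag = √(34.8²+34.8²+28.9²) = √3257.29 = 57.073

min=[-19.400,-8.100,-9.600] max=[15.400,26.700,19.300] diag=57.073


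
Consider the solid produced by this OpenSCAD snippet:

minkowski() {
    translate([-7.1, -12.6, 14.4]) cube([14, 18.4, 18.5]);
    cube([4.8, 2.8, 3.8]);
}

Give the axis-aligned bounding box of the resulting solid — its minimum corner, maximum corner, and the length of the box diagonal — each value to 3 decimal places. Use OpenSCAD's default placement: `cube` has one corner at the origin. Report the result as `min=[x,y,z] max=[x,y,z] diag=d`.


A = translate([-7.1, -12.6, 14.4]) cube([14, 18.4, 18.5]) → bbox [-7.1,-12.6,14.4] .. [6.9,5.8,32.9]
B = cube([4.8, 2.8, 3.8]) → bbox [0,0,0] .. [4.8,2.8,3.8]
lo = A.lo+B.lo = [-7.1+0, -12.6+0, 14.4+0] = [-7.100,-12.600,14.400]
hi = A.hi+B.hi = [6.9+4.8, 5.8+2.8, 32.9+3.8] = [11.700,8.600,36.700]
diag = √(18.8²+21.2²+22.3²) = √1300.17 = 36.058

min=[-7.100,-12.600,14.400] max=[11.700,8.600,36.700] diag=36.058


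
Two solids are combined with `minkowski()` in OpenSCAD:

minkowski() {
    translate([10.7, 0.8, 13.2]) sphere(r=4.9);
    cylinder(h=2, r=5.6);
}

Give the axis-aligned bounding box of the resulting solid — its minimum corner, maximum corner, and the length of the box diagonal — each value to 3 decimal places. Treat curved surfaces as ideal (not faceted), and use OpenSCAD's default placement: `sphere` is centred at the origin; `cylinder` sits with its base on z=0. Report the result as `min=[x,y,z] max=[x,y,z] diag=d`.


A = translate([10.7, 0.8, 13.2]) sphere(r=4.9) → bbox [5.8,-4.1,8.3] .. [15.6,5.7,18.1]
B = cylinder(h=2, r=5.6) → bbox [-5.6,-5.6,0] .. [5.6,5.6,2]
lo = A.lo+B.lo = [5.8-5.6, -4.1-5.6, 8.3+0] = [0.200,-9.700,8.300]
hi = A.hi+B.hi = [15.6+5.6, 5.7+5.6, 18.1+2] = [21.200,11.300,20.100]
diag = √(21²+21²+11.8²) = √1021.24 = 31.957

min=[0.200,-9.700,8.300] max=[21.200,11.300,20.100] diag=31.957


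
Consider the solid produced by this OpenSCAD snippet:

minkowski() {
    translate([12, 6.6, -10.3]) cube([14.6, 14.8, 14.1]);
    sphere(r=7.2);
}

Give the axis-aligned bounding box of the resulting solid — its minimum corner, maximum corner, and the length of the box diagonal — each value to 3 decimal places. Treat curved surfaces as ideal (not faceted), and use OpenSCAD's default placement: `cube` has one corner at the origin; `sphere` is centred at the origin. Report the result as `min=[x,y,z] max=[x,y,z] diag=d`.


A = translate([12, 6.6, -10.3]) cube([14.6, 14.8, 14.1]) → bbox [12,6.6,-10.3] .. [26.6,21.4,3.8]
B = sphere(r=7.2) → bbox [-7.2,-7.2,-7.2] .. [7.2,7.2,7.2]
lo = A.lo+B.lo = [12-7.2, 6.6-7.2, -10.3-7.2] = [4.800,-0.600,-17.500]
hi = A.hi+B.hi = [26.6+7.2, 21.4+7.2, 3.8+7.2] = [33.800,28.600,11.000]
diag = √(29²+29.2²+28.5²) = √2505.89 = 50.059

min=[4.800,-0.600,-17.500] max=[33.800,28.600,11.000] diag=50.059


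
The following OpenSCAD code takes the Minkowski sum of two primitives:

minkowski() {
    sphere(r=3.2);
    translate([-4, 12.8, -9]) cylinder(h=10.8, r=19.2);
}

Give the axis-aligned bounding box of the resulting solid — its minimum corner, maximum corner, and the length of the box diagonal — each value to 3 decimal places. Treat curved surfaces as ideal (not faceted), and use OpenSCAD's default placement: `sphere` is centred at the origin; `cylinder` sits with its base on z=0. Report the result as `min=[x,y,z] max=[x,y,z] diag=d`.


min=[-26.400,-9.600,-12.200] max=[18.400,35.200,5.000] diag=65.650

A = translate([-4, 12.8, -9]) cylinder(h=10.8, r=19.2) → bbox [-23.2,-6.4,-9] .. [15.2,32,1.8]
B = sphere(r=3.2) → bbox [-3.2,-3.2,-3.2] .. [3.2,3.2,3.2]
lo = A.lo+B.lo = [-23.2-3.2, -6.4-3.2, -9-3.2] = [-26.400,-9.600,-12.200]
hi = A.hi+B.hi = [15.2+3.2, 32+3.2, 1.8+3.2] = [18.400,35.200,5.000]
diag = √(44.8²+44.8²+17.2²) = √4309.92 = 65.650


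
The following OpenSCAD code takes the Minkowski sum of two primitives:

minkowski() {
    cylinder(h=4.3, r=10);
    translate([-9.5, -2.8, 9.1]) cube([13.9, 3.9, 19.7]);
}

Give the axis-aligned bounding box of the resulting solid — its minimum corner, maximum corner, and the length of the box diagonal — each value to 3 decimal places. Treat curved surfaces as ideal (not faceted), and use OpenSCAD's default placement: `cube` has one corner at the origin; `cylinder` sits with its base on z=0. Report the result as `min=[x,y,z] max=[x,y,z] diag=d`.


min=[-19.500,-12.800,9.100] max=[14.400,11.100,33.100] diag=47.921

A = translate([-9.5, -2.8, 9.1]) cube([13.9, 3.9, 19.7]) → bbox [-9.5,-2.8,9.1] .. [4.4,1.1,28.8]
B = cylinder(h=4.3, r=10) → bbox [-10,-10,0] .. [10,10,4.3]
lo = A.lo+B.lo = [-9.5-10, -2.8-10, 9.1+0] = [-19.500,-12.800,9.100]
hi = A.hi+B.hi = [4.4+10, 1.1+10, 28.8+4.3] = [14.400,11.100,33.100]
diag = √(33.9²+23.9²+24²) = √2296.42 = 47.921


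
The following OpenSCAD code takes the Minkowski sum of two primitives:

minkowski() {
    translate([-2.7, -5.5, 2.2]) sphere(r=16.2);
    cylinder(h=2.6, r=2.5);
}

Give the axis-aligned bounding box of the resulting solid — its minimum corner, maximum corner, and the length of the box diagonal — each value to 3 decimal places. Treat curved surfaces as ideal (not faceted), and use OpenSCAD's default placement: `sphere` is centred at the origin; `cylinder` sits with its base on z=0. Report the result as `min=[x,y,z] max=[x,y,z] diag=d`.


min=[-21.400,-24.200,-14.000] max=[16.000,13.200,21.000] diag=63.423

A = translate([-2.7, -5.5, 2.2]) sphere(r=16.2) → bbox [-18.9,-21.7,-14] .. [13.5,10.7,18.4]
B = cylinder(h=2.6, r=2.5) → bbox [-2.5,-2.5,0] .. [2.5,2.5,2.6]
lo = A.lo+B.lo = [-18.9-2.5, -21.7-2.5, -14+0] = [-21.400,-24.200,-14.000]
hi = A.hi+B.hi = [13.5+2.5, 10.7+2.5, 18.4+2.6] = [16.000,13.200,21.000]
diag = √(37.4²+37.4²+35²) = √4022.52 = 63.423


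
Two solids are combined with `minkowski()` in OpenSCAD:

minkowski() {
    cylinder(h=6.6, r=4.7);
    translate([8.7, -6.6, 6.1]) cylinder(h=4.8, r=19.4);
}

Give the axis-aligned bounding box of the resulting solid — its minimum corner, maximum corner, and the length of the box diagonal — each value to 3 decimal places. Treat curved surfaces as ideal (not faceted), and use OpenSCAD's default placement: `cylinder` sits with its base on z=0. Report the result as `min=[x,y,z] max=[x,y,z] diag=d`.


A = translate([8.7, -6.6, 6.1]) cylinder(h=4.8, r=19.4) → bbox [-10.7,-26,6.1] .. [28.1,12.8,10.9]
B = cylinder(h=6.6, r=4.7) → bbox [-4.7,-4.7,0] .. [4.7,4.7,6.6]
lo = A.lo+B.lo = [-10.7-4.7, -26-4.7, 6.1+0] = [-15.400,-30.700,6.100]
hi = A.hi+B.hi = [28.1+4.7, 12.8+4.7, 10.9+6.6] = [32.800,17.500,17.500]
diag = √(48.2²+48.2²+11.4²) = √4776.44 = 69.112

min=[-15.400,-30.700,6.100] max=[32.800,17.500,17.500] diag=69.112


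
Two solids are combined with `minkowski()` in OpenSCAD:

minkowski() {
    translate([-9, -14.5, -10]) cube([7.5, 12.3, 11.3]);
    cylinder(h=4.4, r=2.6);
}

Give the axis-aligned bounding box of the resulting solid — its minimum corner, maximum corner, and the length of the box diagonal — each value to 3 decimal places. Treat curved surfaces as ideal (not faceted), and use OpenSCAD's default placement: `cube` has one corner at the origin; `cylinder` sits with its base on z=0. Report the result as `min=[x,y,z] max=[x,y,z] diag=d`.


A = translate([-9, -14.5, -10]) cube([7.5, 12.3, 11.3]) → bbox [-9,-14.5,-10] .. [-1.5,-2.2,1.3]
B = cylinder(h=4.4, r=2.6) → bbox [-2.6,-2.6,0] .. [2.6,2.6,4.4]
lo = A.lo+B.lo = [-9-2.6, -14.5-2.6, -10+0] = [-11.600,-17.100,-10.000]
hi = A.hi+B.hi = [-1.5+2.6, -2.2+2.6, 1.3+4.4] = [1.100,0.400,5.700]
diag = √(12.7²+17.5²+15.7²) = √714.03 = 26.721

min=[-11.600,-17.100,-10.000] max=[1.100,0.400,5.700] diag=26.721


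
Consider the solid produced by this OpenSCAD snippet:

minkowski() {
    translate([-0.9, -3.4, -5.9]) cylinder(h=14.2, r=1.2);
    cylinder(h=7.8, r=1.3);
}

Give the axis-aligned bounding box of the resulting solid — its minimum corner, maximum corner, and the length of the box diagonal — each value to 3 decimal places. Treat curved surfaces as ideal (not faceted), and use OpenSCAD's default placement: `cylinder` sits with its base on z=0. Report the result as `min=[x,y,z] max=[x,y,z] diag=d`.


A = translate([-0.9, -3.4, -5.9]) cylinder(h=14.2, r=1.2) → bbox [-2.1,-4.6,-5.9] .. [0.3,-2.2,8.3]
B = cylinder(h=7.8, r=1.3) → bbox [-1.3,-1.3,0] .. [1.3,1.3,7.8]
lo = A.lo+B.lo = [-2.1-1.3, -4.6-1.3, -5.9+0] = [-3.400,-5.900,-5.900]
hi = A.hi+B.hi = [0.3+1.3, -2.2+1.3, 8.3+7.8] = [1.600,-0.900,16.100]
diag = √(5²+5²+22²) = √534 = 23.108

min=[-3.400,-5.900,-5.900] max=[1.600,-0.900,16.100] diag=23.108


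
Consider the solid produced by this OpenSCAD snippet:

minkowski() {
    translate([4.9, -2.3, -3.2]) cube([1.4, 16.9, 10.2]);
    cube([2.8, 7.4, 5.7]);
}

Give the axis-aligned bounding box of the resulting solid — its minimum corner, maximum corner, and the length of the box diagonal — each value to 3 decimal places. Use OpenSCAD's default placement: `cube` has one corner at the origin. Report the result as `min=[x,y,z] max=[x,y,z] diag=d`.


min=[4.900,-2.300,-3.200] max=[9.100,22.000,12.700] diag=29.342

A = translate([4.9, -2.3, -3.2]) cube([1.4, 16.9, 10.2]) → bbox [4.9,-2.3,-3.2] .. [6.3,14.6,7]
B = cube([2.8, 7.4, 5.7]) → bbox [0,0,0] .. [2.8,7.4,5.7]
lo = A.lo+B.lo = [4.9+0, -2.3+0, -3.2+0] = [4.900,-2.300,-3.200]
hi = A.hi+B.hi = [6.3+2.8, 14.6+7.4, 7+5.7] = [9.100,22.000,12.700]
diag = √(4.2²+24.3²+15.9²) = √860.94 = 29.342


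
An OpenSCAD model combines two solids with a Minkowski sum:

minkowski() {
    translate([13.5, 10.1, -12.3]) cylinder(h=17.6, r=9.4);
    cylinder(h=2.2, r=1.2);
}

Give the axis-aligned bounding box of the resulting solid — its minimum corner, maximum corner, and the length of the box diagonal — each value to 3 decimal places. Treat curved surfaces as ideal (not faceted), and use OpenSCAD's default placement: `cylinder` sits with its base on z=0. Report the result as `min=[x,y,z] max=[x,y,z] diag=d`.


min=[2.900,-0.500,-12.300] max=[24.100,20.700,7.500] diag=35.929

A = translate([13.5, 10.1, -12.3]) cylinder(h=17.6, r=9.4) → bbox [4.1,0.7,-12.3] .. [22.9,19.5,5.3]
B = cylinder(h=2.2, r=1.2) → bbox [-1.2,-1.2,0] .. [1.2,1.2,2.2]
lo = A.lo+B.lo = [4.1-1.2, 0.7-1.2, -12.3+0] = [2.900,-0.500,-12.300]
hi = A.hi+B.hi = [22.9+1.2, 19.5+1.2, 5.3+2.2] = [24.100,20.700,7.500]
diag = √(21.2²+21.2²+19.8²) = √1290.92 = 35.929


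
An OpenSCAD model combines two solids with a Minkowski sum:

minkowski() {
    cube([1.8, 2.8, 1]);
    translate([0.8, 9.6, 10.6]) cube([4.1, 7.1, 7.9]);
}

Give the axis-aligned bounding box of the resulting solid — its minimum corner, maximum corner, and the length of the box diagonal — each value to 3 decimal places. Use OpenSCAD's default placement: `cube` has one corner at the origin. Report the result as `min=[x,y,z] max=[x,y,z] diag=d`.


min=[0.800,9.600,10.600] max=[6.700,19.500,19.500] diag=14.561

A = translate([0.8, 9.6, 10.6]) cube([4.1, 7.1, 7.9]) → bbox [0.8,9.6,10.6] .. [4.9,16.7,18.5]
B = cube([1.8, 2.8, 1]) → bbox [0,0,0] .. [1.8,2.8,1]
lo = A.lo+B.lo = [0.8+0, 9.6+0, 10.6+0] = [0.800,9.600,10.600]
hi = A.hi+B.hi = [4.9+1.8, 16.7+2.8, 18.5+1] = [6.700,19.500,19.500]
diag = √(5.9²+9.9²+8.9²) = √212.03 = 14.561


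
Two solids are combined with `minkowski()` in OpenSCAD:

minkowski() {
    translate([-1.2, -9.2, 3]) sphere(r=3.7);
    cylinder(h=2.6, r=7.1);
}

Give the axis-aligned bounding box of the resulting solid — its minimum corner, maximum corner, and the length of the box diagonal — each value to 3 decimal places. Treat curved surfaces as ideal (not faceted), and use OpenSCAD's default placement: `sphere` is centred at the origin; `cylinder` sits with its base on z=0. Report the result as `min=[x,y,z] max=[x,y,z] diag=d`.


A = translate([-1.2, -9.2, 3]) sphere(r=3.7) → bbox [-4.9,-12.9,-0.7] .. [2.5,-5.5,6.7]
B = cylinder(h=2.6, r=7.1) → bbox [-7.1,-7.1,0] .. [7.1,7.1,2.6]
lo = A.lo+B.lo = [-4.9-7.1, -12.9-7.1, -0.7+0] = [-12.000,-20.000,-0.700]
hi = A.hi+B.hi = [2.5+7.1, -5.5+7.1, 6.7+2.6] = [9.600,1.600,9.300]
diag = √(21.6²+21.6²+10²) = √1033.12 = 32.142

min=[-12.000,-20.000,-0.700] max=[9.600,1.600,9.300] diag=32.142


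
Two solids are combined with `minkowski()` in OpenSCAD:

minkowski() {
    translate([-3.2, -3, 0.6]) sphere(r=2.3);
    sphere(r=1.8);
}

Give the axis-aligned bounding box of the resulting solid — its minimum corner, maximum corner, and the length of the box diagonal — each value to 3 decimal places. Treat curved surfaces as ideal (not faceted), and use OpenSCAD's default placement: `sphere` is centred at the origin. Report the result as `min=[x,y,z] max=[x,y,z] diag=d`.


A = translate([-3.2, -3, 0.6]) sphere(r=2.3) → bbox [-5.5,-5.3,-1.7] .. [-0.9,-0.7,2.9]
B = sphere(r=1.8) → bbox [-1.8,-1.8,-1.8] .. [1.8,1.8,1.8]
lo = A.lo+B.lo = [-5.5-1.8, -5.3-1.8, -1.7-1.8] = [-7.300,-7.100,-3.500]
hi = A.hi+B.hi = [-0.9+1.8, -0.7+1.8, 2.9+1.8] = [0.900,1.100,4.700]
diag = √(8.2²+8.2²+8.2²) = √201.72 = 14.203

min=[-7.300,-7.100,-3.500] max=[0.900,1.100,4.700] diag=14.203


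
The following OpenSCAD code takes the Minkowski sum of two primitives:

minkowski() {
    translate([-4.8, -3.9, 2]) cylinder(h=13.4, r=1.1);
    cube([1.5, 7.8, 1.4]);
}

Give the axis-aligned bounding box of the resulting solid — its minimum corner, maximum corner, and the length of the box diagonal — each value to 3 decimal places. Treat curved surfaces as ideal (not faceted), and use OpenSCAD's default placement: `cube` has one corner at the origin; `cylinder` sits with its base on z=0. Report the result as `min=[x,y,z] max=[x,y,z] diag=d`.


A = translate([-4.8, -3.9, 2]) cylinder(h=13.4, r=1.1) → bbox [-5.9,-5,2] .. [-3.7,-2.8,15.4]
B = cube([1.5, 7.8, 1.4]) → bbox [0,0,0] .. [1.5,7.8,1.4]
lo = A.lo+B.lo = [-5.9+0, -5+0, 2+0] = [-5.900,-5.000,2.000]
hi = A.hi+B.hi = [-3.7+1.5, -2.8+7.8, 15.4+1.4] = [-2.200,5.000,16.800]
diag = √(3.7²+10²+14.8²) = √332.73 = 18.241

min=[-5.900,-5.000,2.000] max=[-2.200,5.000,16.800] diag=18.241


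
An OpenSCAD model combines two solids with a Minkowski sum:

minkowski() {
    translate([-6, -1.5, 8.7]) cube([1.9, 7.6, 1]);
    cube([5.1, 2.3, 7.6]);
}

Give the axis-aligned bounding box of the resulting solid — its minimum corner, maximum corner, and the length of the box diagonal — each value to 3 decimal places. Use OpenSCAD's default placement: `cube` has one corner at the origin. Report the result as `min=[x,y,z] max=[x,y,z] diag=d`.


min=[-6.000,-1.500,8.700] max=[1.000,8.400,17.300] diag=14.865

A = translate([-6, -1.5, 8.7]) cube([1.9, 7.6, 1]) → bbox [-6,-1.5,8.7] .. [-4.1,6.1,9.7]
B = cube([5.1, 2.3, 7.6]) → bbox [0,0,0] .. [5.1,2.3,7.6]
lo = A.lo+B.lo = [-6+0, -1.5+0, 8.7+0] = [-6.000,-1.500,8.700]
hi = A.hi+B.hi = [-4.1+5.1, 6.1+2.3, 9.7+7.6] = [1.000,8.400,17.300]
diag = √(7²+9.9²+8.6²) = √220.97 = 14.865


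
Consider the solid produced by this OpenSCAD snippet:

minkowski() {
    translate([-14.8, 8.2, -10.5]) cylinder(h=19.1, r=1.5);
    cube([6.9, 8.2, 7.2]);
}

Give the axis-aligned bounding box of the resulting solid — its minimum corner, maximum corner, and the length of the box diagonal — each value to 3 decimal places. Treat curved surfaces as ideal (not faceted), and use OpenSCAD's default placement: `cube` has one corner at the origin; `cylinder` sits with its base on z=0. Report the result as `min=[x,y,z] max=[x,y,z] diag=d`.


A = translate([-14.8, 8.2, -10.5]) cylinder(h=19.1, r=1.5) → bbox [-16.3,6.7,-10.5] .. [-13.3,9.7,8.6]
B = cube([6.9, 8.2, 7.2]) → bbox [0,0,0] .. [6.9,8.2,7.2]
lo = A.lo+B.lo = [-16.3+0, 6.7+0, -10.5+0] = [-16.300,6.700,-10.500]
hi = A.hi+B.hi = [-13.3+6.9, 9.7+8.2, 8.6+7.2] = [-6.400,17.900,15.800]
diag = √(9.9²+11.2²+26.3²) = √915.14 = 30.251

min=[-16.300,6.700,-10.500] max=[-6.400,17.900,15.800] diag=30.251


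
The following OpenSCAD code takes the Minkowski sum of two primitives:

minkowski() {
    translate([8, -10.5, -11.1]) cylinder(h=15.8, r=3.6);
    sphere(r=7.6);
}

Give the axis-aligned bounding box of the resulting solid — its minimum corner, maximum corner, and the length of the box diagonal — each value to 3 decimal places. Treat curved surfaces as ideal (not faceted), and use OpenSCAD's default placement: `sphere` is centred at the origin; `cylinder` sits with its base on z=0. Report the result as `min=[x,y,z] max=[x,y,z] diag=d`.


min=[-3.200,-21.700,-18.700] max=[19.200,0.700,12.300] diag=44.323

A = translate([8, -10.5, -11.1]) cylinder(h=15.8, r=3.6) → bbox [4.4,-14.1,-11.1] .. [11.6,-6.9,4.7]
B = sphere(r=7.6) → bbox [-7.6,-7.6,-7.6] .. [7.6,7.6,7.6]
lo = A.lo+B.lo = [4.4-7.6, -14.1-7.6, -11.1-7.6] = [-3.200,-21.700,-18.700]
hi = A.hi+B.hi = [11.6+7.6, -6.9+7.6, 4.7+7.6] = [19.200,0.700,12.300]
diag = √(22.4²+22.4²+31²) = √1964.52 = 44.323


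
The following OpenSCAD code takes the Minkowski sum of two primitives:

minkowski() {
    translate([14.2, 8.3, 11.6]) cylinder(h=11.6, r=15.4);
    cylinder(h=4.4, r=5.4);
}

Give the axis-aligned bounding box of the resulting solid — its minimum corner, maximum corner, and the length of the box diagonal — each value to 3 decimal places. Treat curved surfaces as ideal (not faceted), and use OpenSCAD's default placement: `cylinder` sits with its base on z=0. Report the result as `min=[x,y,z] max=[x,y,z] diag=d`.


min=[-6.600,-12.500,11.600] max=[35.000,29.100,27.600] diag=60.968

A = translate([14.2, 8.3, 11.6]) cylinder(h=11.6, r=15.4) → bbox [-1.2,-7.1,11.6] .. [29.6,23.7,23.2]
B = cylinder(h=4.4, r=5.4) → bbox [-5.4,-5.4,0] .. [5.4,5.4,4.4]
lo = A.lo+B.lo = [-1.2-5.4, -7.1-5.4, 11.6+0] = [-6.600,-12.500,11.600]
hi = A.hi+B.hi = [29.6+5.4, 23.7+5.4, 23.2+4.4] = [35.000,29.100,27.600]
diag = √(41.6²+41.6²+16²) = √3717.12 = 60.968
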